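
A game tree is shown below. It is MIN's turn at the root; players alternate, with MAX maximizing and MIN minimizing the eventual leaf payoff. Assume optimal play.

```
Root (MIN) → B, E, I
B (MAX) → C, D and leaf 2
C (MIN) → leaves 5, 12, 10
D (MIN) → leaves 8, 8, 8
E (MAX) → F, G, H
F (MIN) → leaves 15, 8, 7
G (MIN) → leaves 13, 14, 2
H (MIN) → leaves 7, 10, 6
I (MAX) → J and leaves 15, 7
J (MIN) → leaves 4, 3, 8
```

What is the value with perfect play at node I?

15

J: min(4, 3, 8) = 3
I: max(3, 15, 7) = 15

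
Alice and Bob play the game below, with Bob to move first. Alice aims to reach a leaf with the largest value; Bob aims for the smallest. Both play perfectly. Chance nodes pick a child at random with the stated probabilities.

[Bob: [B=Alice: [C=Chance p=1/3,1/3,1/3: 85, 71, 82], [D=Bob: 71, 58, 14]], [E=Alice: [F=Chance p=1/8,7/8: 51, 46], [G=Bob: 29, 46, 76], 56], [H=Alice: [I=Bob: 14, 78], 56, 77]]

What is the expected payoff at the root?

C (Chance): 1/3·85 + 1/3·71 + 1/3·82 = 79.33
D (Bob): min(71, 58, 14) = 14
B (Alice): max(79.33, 14) = 79.33
F (Chance): 1/8·51 + 7/8·46 = 46.62
G (Bob): min(29, 46, 76) = 29
E (Alice): max(46.62, 29, 56) = 56
I (Bob): min(14, 78) = 14
H (Alice): max(14, 56, 77) = 77
Root (Bob): min(79.33, 56, 77) = 56

56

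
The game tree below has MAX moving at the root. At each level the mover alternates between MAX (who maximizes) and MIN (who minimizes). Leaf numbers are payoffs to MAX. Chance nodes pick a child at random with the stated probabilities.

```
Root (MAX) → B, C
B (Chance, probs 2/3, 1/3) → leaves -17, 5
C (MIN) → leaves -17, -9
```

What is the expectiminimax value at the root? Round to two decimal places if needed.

-9.67

B (Chance): 2/3·-17 + 1/3·5 = -9.67
C (MIN): min(-17, -9) = -17
Root (MAX): max(-9.67, -17) = -9.67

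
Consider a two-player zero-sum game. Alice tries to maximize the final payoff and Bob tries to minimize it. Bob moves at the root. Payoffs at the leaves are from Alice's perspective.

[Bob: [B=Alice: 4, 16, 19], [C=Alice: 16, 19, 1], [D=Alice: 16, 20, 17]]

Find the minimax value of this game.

B (Alice): max(4, 16, 19) = 19
C (Alice): max(16, 19, 1) = 19
D (Alice): max(16, 20, 17) = 20
Root (Bob): min(19, 19, 20) = 19

19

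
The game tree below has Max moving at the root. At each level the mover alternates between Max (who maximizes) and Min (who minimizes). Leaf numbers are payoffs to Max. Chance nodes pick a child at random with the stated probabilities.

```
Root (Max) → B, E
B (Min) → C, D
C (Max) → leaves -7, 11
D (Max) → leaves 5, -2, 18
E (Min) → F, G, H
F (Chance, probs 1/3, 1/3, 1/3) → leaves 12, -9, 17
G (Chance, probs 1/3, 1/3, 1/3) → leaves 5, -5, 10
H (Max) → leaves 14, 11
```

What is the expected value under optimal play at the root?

C (Max): max(-7, 11) = 11
D (Max): max(5, -2, 18) = 18
B (Min): min(11, 18) = 11
F (Chance): 1/3·12 + 1/3·-9 + 1/3·17 = 6.67
G (Chance): 1/3·5 + 1/3·-5 + 1/3·10 = 3.33
H (Max): max(14, 11) = 14
E (Min): min(6.67, 3.33, 14) = 3.33
Root (Max): max(11, 3.33) = 11

11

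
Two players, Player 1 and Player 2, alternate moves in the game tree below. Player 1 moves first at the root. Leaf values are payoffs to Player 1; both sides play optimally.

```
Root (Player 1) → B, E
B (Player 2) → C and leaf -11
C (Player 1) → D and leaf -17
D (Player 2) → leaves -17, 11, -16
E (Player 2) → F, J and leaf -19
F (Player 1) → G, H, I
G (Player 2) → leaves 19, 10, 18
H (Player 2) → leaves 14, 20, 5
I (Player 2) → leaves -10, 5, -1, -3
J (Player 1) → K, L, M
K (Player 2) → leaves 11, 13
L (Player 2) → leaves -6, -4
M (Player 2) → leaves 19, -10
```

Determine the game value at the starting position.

-17

D (Player 2): min(-17, 11, -16) = -17
C (Player 1): max(-17, -17) = -17
B (Player 2): min(-17, -11) = -17
G (Player 2): min(19, 10, 18) = 10
H (Player 2): min(14, 20, 5) = 5
I (Player 2): min(-10, 5, -1, -3) = -10
F (Player 1): max(10, 5, -10) = 10
K (Player 2): min(11, 13) = 11
L (Player 2): min(-6, -4) = -6
M (Player 2): min(19, -10) = -10
J (Player 1): max(11, -6, -10) = 11
E (Player 2): min(10, 11, -19) = -19
Root (Player 1): max(-17, -19) = -17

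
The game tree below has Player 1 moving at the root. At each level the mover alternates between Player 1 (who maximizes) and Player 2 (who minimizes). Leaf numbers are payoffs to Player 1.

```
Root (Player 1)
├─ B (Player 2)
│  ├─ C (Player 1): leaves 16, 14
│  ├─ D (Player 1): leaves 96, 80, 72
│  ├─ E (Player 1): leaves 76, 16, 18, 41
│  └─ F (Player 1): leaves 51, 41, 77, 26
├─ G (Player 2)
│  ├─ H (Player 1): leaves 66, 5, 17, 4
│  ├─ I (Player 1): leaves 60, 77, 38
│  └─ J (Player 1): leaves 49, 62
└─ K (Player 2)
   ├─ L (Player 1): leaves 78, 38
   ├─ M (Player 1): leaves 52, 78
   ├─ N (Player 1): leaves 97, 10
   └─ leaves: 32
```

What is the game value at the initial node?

C (Player 1): max(16, 14) = 16
D (Player 1): max(96, 80, 72) = 96
E (Player 1): max(76, 16, 18, 41) = 76
F (Player 1): max(51, 41, 77, 26) = 77
B (Player 2): min(16, 96, 76, 77) = 16
H (Player 1): max(66, 5, 17, 4) = 66
I (Player 1): max(60, 77, 38) = 77
J (Player 1): max(49, 62) = 62
G (Player 2): min(66, 77, 62) = 62
L (Player 1): max(78, 38) = 78
M (Player 1): max(52, 78) = 78
N (Player 1): max(97, 10) = 97
K (Player 2): min(78, 78, 97, 32) = 32
Root (Player 1): max(16, 62, 32) = 62

62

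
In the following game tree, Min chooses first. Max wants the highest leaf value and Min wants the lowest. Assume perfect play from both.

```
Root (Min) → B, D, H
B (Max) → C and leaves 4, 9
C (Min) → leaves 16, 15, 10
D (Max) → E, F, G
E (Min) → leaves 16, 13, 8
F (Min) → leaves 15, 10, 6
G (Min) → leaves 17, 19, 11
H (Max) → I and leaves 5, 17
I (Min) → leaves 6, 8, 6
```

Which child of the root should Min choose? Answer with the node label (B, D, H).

C (Min): min(16, 15, 10) = 10
B (Max): max(10, 4, 9) = 10
E (Min): min(16, 13, 8) = 8
F (Min): min(15, 10, 6) = 6
G (Min): min(17, 19, 11) = 11
D (Max): max(8, 6, 11) = 11
I (Min): min(6, 8, 6) = 6
H (Max): max(6, 5, 17) = 17
Root (Min): min(10, 11, 17) = 10
Min picks the child with the lowest value: B (value 10).

B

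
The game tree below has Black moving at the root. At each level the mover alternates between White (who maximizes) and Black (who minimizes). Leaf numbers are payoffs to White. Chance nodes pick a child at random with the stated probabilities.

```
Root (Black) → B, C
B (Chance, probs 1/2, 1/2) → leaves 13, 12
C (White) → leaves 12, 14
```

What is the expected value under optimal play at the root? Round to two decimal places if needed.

B (Chance): 1/2·13 + 1/2·12 = 12.5
C (White): max(12, 14) = 14
Root (Black): min(12.5, 14) = 12.5

12.5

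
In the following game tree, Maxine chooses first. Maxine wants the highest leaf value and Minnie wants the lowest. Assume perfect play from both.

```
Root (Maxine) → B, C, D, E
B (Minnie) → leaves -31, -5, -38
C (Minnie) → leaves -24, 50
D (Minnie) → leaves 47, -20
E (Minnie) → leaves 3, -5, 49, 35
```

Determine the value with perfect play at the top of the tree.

-5

B (Minnie): min(-31, -5, -38) = -38
C (Minnie): min(-24, 50) = -24
D (Minnie): min(47, -20) = -20
E (Minnie): min(3, -5, 49, 35) = -5
Root (Maxine): max(-38, -24, -20, -5) = -5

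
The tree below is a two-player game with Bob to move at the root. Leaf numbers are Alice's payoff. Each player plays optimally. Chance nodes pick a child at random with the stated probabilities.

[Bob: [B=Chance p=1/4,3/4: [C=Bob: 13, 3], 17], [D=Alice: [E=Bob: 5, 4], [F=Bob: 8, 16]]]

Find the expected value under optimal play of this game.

8

C (Bob): min(13, 3) = 3
B (Chance): 1/4·3 + 3/4·17 = 13.5
E (Bob): min(5, 4) = 4
F (Bob): min(8, 16) = 8
D (Alice): max(4, 8) = 8
Root (Bob): min(13.5, 8) = 8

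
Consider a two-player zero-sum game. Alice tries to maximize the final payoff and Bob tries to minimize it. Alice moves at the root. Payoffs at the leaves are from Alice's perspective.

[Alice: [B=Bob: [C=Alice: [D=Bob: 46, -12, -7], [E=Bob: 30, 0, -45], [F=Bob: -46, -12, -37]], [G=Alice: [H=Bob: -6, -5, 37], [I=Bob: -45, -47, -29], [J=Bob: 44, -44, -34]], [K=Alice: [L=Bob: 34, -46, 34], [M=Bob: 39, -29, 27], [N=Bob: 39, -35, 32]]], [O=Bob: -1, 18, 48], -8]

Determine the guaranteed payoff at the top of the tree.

-1

D (Bob): min(46, -12, -7) = -12
E (Bob): min(30, 0, -45) = -45
F (Bob): min(-46, -12, -37) = -46
C (Alice): max(-12, -45, -46) = -12
H (Bob): min(-6, -5, 37) = -6
I (Bob): min(-45, -47, -29) = -47
J (Bob): min(44, -44, -34) = -44
G (Alice): max(-6, -47, -44) = -6
L (Bob): min(34, -46, 34) = -46
M (Bob): min(39, -29, 27) = -29
N (Bob): min(39, -35, 32) = -35
K (Alice): max(-46, -29, -35) = -29
B (Bob): min(-12, -6, -29) = -29
O (Bob): min(-1, 18, 48) = -1
Root (Alice): max(-29, -1, -8) = -1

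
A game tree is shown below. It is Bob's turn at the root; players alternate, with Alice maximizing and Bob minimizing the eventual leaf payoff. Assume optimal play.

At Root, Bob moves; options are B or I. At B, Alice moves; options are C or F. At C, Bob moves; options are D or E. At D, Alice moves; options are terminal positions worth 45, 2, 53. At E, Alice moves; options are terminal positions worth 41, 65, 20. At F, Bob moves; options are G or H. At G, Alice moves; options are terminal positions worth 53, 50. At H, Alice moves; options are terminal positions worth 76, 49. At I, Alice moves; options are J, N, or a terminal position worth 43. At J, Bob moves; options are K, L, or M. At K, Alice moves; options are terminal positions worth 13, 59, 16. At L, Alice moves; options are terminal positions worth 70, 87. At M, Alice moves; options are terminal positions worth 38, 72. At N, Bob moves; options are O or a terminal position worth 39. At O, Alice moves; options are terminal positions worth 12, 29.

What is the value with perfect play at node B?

53

D: max(45, 2, 53) = 53
E: max(41, 65, 20) = 65
C: min(53, 65) = 53
G: max(53, 50) = 53
H: max(76, 49) = 76
F: min(53, 76) = 53
B: max(53, 53) = 53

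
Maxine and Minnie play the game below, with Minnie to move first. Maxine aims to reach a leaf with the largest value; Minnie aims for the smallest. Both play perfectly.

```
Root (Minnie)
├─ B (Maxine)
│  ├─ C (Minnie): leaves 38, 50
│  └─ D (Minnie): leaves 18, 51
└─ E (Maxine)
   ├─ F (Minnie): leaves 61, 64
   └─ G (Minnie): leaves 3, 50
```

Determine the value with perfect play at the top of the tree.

C (Minnie): min(38, 50) = 38
D (Minnie): min(18, 51) = 18
B (Maxine): max(38, 18) = 38
F (Minnie): min(61, 64) = 61
G (Minnie): min(3, 50) = 3
E (Maxine): max(61, 3) = 61
Root (Minnie): min(38, 61) = 38

38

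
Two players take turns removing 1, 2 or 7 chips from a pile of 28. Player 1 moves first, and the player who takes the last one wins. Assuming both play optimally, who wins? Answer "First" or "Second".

First

i:   0  1  2  3  4  5  6  7  8  9 10 11 12 13 14 15 16 17 18 19 20 21 22 23 24 25 26 27 28
     L  W  W  L  W  W  L  W  W  L  W  W  L  W  W  L  W  W  L  W  W  L  W  W  L  W  W  L  W
Position 28 is W, so the first player wins.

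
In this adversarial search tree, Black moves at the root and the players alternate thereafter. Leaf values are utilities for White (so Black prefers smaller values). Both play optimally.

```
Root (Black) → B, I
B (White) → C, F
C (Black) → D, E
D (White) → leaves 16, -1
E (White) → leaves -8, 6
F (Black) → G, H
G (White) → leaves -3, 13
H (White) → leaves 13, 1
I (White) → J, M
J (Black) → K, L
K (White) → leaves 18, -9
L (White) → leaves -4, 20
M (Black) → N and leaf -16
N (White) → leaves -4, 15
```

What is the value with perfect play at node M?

N: max(-4, 15) = 15
M: min(15, -16) = -16

-16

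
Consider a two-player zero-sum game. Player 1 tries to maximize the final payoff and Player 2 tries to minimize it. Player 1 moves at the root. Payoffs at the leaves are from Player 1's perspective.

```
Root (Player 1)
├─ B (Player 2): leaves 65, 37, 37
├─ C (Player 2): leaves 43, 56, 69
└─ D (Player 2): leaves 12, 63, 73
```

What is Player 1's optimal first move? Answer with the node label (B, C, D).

C

B (Player 2): min(65, 37, 37) = 37
C (Player 2): min(43, 56, 69) = 43
D (Player 2): min(12, 63, 73) = 12
Root (Player 1): max(37, 43, 12) = 43
Player 1 picks the child with the highest value: C (value 43).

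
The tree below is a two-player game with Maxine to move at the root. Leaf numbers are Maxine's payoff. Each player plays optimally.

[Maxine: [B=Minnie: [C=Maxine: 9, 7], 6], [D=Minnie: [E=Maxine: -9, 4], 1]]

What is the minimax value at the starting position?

C (Maxine): max(9, 7) = 9
B (Minnie): min(9, 6) = 6
E (Maxine): max(-9, 4) = 4
D (Minnie): min(4, 1) = 1
Root (Maxine): max(6, 1) = 6

6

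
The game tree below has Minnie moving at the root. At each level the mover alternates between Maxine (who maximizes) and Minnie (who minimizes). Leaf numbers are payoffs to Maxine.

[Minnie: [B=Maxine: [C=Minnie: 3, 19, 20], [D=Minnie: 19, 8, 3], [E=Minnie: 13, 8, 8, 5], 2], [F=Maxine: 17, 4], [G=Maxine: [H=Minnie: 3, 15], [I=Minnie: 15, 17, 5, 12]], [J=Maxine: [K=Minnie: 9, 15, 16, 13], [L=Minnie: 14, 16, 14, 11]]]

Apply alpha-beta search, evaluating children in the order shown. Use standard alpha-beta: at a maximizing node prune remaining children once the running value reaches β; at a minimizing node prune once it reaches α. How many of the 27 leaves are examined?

22

C [α=-∞,β=+∞]: v=3
D [α=3,β=+∞]: v=3
E [α=3,β=+∞]: v=5
B [α=-∞,β=+∞]: v=5
F [α=-∞,β=5]: v=17 after child 1 ≥ β → β-cutoff, skip 1
H [α=-∞,β=5]: v=3
I [α=3,β=5]: v=5
G [α=-∞,β=5]: v=5
K [α=-∞,β=5]: v=9
J [α=-∞,β=5]: v=9 after child 1 ≥ β → β-cutoff, skip 1
Root [α=-∞,β=+∞]: v=5
Leaves evaluated: 22 of 27.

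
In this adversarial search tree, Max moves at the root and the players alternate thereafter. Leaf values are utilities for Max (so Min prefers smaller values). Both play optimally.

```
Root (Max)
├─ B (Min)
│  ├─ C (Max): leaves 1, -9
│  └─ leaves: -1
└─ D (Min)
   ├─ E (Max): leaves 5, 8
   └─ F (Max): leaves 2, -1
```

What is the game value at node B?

C: max(1, -9) = 1
B: min(1, -1) = -1

-1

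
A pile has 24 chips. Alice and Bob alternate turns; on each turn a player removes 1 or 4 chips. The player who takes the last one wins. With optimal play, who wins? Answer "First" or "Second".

First

Compute winning (W) and losing (L) positions by backward induction:
i:   0  1  2  3  4  5  6  7  8  9 10 11 12 13 14 15 16 17 18 19 20 21 22 23 24
     L  W  L  W  W  L  W  L  W  W  L  W  L  W  W  L  W  L  W  W  L  W  L  W  W
Position 24 is W, so the first player wins.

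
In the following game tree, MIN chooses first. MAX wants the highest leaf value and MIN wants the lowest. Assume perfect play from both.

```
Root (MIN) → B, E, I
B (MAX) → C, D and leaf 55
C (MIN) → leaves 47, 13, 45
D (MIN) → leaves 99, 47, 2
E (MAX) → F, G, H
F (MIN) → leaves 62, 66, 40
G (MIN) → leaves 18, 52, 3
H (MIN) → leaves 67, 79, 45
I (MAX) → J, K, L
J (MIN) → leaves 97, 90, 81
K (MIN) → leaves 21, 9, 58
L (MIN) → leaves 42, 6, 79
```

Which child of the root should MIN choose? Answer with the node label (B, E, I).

E

C (MIN): min(47, 13, 45) = 13
D (MIN): min(99, 47, 2) = 2
B (MAX): max(13, 2, 55) = 55
F (MIN): min(62, 66, 40) = 40
G (MIN): min(18, 52, 3) = 3
H (MIN): min(67, 79, 45) = 45
E (MAX): max(40, 3, 45) = 45
J (MIN): min(97, 90, 81) = 81
K (MIN): min(21, 9, 58) = 9
L (MIN): min(42, 6, 79) = 6
I (MAX): max(81, 9, 6) = 81
Root (MIN): min(55, 45, 81) = 45
MIN picks the child with the lowest value: E (value 45).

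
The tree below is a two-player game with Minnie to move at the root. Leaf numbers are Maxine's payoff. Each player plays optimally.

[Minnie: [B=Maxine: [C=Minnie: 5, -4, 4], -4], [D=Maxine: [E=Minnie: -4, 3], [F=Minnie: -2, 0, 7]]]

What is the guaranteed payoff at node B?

C: min(5, -4, 4) = -4
B: max(-4, -4) = -4

-4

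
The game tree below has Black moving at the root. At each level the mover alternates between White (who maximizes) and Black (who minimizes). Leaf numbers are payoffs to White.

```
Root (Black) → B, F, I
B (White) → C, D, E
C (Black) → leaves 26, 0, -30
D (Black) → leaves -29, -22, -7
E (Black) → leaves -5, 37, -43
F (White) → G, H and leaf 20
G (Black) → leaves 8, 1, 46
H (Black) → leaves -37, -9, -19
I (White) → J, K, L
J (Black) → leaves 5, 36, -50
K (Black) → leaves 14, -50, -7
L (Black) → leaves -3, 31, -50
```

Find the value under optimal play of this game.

C (Black): min(26, 0, -30) = -30
D (Black): min(-29, -22, -7) = -29
E (Black): min(-5, 37, -43) = -43
B (White): max(-30, -29, -43) = -29
G (Black): min(8, 1, 46) = 1
H (Black): min(-37, -9, -19) = -37
F (White): max(1, -37, 20) = 20
J (Black): min(5, 36, -50) = -50
K (Black): min(14, -50, -7) = -50
L (Black): min(-3, 31, -50) = -50
I (White): max(-50, -50, -50) = -50
Root (Black): min(-29, 20, -50) = -50

-50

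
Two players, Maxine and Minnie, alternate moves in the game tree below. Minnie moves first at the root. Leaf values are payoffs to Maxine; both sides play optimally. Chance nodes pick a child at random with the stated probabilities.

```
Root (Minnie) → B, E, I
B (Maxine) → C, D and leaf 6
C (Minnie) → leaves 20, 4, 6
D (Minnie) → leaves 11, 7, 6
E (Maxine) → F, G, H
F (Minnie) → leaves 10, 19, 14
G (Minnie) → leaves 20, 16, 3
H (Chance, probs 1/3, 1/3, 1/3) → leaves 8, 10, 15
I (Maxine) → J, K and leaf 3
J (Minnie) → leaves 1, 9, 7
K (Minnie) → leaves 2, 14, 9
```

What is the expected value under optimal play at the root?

C (Minnie): min(20, 4, 6) = 4
D (Minnie): min(11, 7, 6) = 6
B (Maxine): max(4, 6, 6) = 6
F (Minnie): min(10, 19, 14) = 10
G (Minnie): min(20, 16, 3) = 3
H (Chance): 1/3·8 + 1/3·10 + 1/3·15 = 11
E (Maxine): max(10, 3, 11) = 11
J (Minnie): min(1, 9, 7) = 1
K (Minnie): min(2, 14, 9) = 2
I (Maxine): max(1, 2, 3) = 3
Root (Minnie): min(6, 11, 3) = 3

3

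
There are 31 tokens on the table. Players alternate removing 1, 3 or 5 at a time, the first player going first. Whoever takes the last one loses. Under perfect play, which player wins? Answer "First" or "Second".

Mark each pile size as W (mover wins) or L (mover loses):
i:   0  1  2  3  4  5  6  7  8  9 10 11 12 13 14 15 16 17 18 19 20 21 22 23 24 25 26 27 28 29 30 31
     W  L  W  L  W  L  W  L  W  L  W  L  W  L  W  L  W  L  W  L  W  L  W  L  W  L  W  L  W  L  W  L
Position 31 is L, so the second player wins.

Second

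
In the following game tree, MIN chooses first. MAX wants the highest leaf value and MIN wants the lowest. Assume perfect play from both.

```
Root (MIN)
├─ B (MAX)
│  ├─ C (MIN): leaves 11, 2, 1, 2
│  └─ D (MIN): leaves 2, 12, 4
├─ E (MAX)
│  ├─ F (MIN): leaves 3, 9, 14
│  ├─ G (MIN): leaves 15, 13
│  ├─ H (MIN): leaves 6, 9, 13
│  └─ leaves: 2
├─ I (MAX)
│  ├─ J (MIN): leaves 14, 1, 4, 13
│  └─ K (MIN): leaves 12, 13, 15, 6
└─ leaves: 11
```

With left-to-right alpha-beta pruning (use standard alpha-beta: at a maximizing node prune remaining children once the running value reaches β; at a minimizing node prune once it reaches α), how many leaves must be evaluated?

19

C [α=-∞,β=+∞]: v=1
D [α=1,β=+∞]: v=2
B [α=-∞,β=+∞]: v=2
F [α=-∞,β=2]: v=3
E [α=-∞,β=2]: v=3 after child 1 ≥ β → β-cutoff, skip 3
J [α=-∞,β=2]: v=1
K [α=1,β=2]: v=6
I [α=-∞,β=2]: v=6
Root [α=-∞,β=+∞]: v=2
Leaves evaluated: 19 of 25.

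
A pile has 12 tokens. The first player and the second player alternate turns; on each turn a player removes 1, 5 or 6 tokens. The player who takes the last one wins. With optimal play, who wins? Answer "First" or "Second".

First

Mark each pile size as W (mover wins) or L (mover loses):
i:   0  1  2  3  4  5  6  7  8  9 10 11 12
     L  W  L  W  L  W  W  W  W  W  W  L  W
Position 12 is W, so the first player wins.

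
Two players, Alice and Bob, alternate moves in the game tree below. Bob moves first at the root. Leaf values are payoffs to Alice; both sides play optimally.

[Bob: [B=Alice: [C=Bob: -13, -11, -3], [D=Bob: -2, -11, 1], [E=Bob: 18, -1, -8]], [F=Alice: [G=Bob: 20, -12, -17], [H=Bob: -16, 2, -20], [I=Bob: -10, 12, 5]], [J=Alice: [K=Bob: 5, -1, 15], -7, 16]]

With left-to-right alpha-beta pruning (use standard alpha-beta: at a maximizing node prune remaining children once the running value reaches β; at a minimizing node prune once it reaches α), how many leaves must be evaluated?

21

C [α=-∞,β=+∞]: v=-13
D [α=-13,β=+∞]: v=-11
E [α=-11,β=+∞]: v=-8
B [α=-∞,β=+∞]: v=-8
G [α=-∞,β=-8]: v=-17
H [α=-17,β=-8]: v=-20
I [α=-17,β=-8]: v=-10
F [α=-∞,β=-8]: v=-10
K [α=-∞,β=-10]: v=-1
J [α=-∞,β=-10]: v=-1 after child 1 ≥ β → β-cutoff, skip 2
Root [α=-∞,β=+∞]: v=-10
Leaves evaluated: 21 of 23.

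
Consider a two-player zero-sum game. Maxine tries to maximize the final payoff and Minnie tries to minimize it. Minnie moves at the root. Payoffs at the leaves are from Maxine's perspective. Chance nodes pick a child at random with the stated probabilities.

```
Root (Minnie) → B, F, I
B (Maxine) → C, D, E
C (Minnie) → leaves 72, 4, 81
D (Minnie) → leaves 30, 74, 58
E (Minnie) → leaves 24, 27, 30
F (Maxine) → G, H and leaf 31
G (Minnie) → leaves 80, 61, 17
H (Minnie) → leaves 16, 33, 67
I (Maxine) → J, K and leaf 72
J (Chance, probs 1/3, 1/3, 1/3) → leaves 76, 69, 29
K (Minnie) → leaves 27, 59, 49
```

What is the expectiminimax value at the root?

30

C (Minnie): min(72, 4, 81) = 4
D (Minnie): min(30, 74, 58) = 30
E (Minnie): min(24, 27, 30) = 24
B (Maxine): max(4, 30, 24) = 30
G (Minnie): min(80, 61, 17) = 17
H (Minnie): min(16, 33, 67) = 16
F (Maxine): max(17, 16, 31) = 31
J (Chance): 1/3·76 + 1/3·69 + 1/3·29 = 58
K (Minnie): min(27, 59, 49) = 27
I (Maxine): max(58, 27, 72) = 72
Root (Minnie): min(30, 31, 72) = 30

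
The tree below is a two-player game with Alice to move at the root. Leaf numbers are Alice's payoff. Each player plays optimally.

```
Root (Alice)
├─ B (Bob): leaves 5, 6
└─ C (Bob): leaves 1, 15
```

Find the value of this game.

B (Bob): min(5, 6) = 5
C (Bob): min(1, 15) = 1
Root (Alice): max(5, 1) = 5

5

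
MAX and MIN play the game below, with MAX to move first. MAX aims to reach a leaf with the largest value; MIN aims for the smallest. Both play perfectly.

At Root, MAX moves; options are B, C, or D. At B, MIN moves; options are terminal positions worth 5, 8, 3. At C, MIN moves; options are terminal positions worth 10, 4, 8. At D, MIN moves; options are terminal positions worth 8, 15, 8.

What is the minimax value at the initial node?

8

B (MIN): min(5, 8, 3) = 3
C (MIN): min(10, 4, 8) = 4
D (MIN): min(8, 15, 8) = 8
Root (MAX): max(3, 4, 8) = 8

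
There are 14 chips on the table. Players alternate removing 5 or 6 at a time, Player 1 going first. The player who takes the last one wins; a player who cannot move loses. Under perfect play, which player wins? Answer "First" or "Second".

Compute winning (W) and losing (L) positions by backward induction:
i:   0  1  2  3  4  5  6  7  8  9 10 11 12 13 14
     L  L  L  L  L  W  W  W  W  W  W  L  L  L  L
Position 14 is L, so the second player wins.

Second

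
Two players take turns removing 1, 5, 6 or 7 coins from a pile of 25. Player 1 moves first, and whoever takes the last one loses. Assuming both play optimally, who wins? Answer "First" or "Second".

i:   0  1  2  3  4  5  6  7  8  9 10 11 12 13 14 15 16 17 18 19 20 21 22 23 24 25
     W  L  W  L  W  L  W  W  W  W  W  W  W  L  W  L  W  L  W  W  W  W  W  W  W  L
Position 25 is L, so the second player wins.

Second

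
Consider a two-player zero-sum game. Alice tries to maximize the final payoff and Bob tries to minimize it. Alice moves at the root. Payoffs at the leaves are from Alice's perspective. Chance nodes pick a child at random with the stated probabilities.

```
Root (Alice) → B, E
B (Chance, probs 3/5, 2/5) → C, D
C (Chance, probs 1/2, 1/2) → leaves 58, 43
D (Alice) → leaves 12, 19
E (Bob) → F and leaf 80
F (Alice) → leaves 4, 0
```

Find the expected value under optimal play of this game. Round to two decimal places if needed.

37.9

C (Chance): 1/2·58 + 1/2·43 = 50.5
D (Alice): max(12, 19) = 19
B (Chance): 3/5·50.5 + 2/5·19 = 37.9
F (Alice): max(4, 0) = 4
E (Bob): min(4, 80) = 4
Root (Alice): max(37.9, 4) = 37.9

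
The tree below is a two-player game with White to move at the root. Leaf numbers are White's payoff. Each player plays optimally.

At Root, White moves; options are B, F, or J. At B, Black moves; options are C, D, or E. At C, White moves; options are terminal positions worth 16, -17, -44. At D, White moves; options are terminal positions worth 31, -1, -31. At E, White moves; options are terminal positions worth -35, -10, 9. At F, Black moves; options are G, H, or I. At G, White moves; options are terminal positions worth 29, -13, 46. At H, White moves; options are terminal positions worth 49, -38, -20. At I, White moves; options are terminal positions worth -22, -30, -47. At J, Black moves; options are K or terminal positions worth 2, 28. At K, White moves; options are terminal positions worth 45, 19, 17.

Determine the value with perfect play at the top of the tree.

C (White): max(16, -17, -44) = 16
D (White): max(31, -1, -31) = 31
E (White): max(-35, -10, 9) = 9
B (Black): min(16, 31, 9) = 9
G (White): max(29, -13, 46) = 46
H (White): max(49, -38, -20) = 49
I (White): max(-22, -30, -47) = -22
F (Black): min(46, 49, -22) = -22
K (White): max(45, 19, 17) = 45
J (Black): min(45, 2, 28) = 2
Root (White): max(9, -22, 2) = 9

9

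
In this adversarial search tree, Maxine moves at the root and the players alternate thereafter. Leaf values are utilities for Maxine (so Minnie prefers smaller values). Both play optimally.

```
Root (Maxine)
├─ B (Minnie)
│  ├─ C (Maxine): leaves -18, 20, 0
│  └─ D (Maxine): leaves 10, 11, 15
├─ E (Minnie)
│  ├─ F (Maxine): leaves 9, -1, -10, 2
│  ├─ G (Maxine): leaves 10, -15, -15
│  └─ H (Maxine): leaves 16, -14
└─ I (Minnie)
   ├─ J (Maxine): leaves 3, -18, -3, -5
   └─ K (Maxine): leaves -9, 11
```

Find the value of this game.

C (Maxine): max(-18, 20, 0) = 20
D (Maxine): max(10, 11, 15) = 15
B (Minnie): min(20, 15) = 15
F (Maxine): max(9, -1, -10, 2) = 9
G (Maxine): max(10, -15, -15) = 10
H (Maxine): max(16, -14) = 16
E (Minnie): min(9, 10, 16) = 9
J (Maxine): max(3, -18, -3, -5) = 3
K (Maxine): max(-9, 11) = 11
I (Minnie): min(3, 11) = 3
Root (Maxine): max(15, 9, 3) = 15

15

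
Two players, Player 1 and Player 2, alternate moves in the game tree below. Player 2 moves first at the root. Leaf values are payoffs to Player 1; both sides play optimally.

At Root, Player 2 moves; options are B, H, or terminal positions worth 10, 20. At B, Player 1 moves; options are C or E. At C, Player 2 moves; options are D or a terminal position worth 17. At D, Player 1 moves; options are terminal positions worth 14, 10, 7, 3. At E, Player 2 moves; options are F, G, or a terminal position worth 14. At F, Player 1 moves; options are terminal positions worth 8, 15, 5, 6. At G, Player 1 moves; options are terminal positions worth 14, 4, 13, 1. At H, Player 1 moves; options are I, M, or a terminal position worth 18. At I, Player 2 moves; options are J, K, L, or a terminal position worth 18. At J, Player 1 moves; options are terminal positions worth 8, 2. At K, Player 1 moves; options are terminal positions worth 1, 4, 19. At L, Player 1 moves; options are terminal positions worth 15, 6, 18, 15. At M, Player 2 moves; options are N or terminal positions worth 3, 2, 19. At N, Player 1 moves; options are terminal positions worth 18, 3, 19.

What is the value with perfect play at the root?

D (Player 1): max(14, 10, 7, 3) = 14
C (Player 2): min(14, 17) = 14
F (Player 1): max(8, 15, 5, 6) = 15
G (Player 1): max(14, 4, 13, 1) = 14
E (Player 2): min(15, 14, 14) = 14
B (Player 1): max(14, 14) = 14
J (Player 1): max(8, 2) = 8
K (Player 1): max(1, 4, 19) = 19
L (Player 1): max(15, 6, 18, 15) = 18
I (Player 2): min(8, 19, 18, 18) = 8
N (Player 1): max(18, 3, 19) = 19
M (Player 2): min(19, 3, 2, 19) = 2
H (Player 1): max(8, 2, 18) = 18
Root (Player 2): min(14, 18, 10, 20) = 10

10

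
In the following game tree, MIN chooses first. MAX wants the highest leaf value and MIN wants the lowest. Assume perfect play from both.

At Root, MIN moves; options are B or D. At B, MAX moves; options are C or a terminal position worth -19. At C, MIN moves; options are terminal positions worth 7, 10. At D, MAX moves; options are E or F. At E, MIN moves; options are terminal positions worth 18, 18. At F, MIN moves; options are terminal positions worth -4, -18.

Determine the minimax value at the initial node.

C (MIN): min(7, 10) = 7
B (MAX): max(7, -19) = 7
E (MIN): min(18, 18) = 18
F (MIN): min(-4, -18) = -18
D (MAX): max(18, -18) = 18
Root (MIN): min(7, 18) = 7

7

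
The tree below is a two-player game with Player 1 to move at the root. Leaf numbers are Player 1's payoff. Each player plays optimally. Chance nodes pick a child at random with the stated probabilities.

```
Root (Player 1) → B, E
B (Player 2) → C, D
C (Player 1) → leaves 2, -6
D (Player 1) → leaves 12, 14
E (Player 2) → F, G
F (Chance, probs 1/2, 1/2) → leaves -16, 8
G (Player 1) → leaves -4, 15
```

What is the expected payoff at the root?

2

C (Player 1): max(2, -6) = 2
D (Player 1): max(12, 14) = 14
B (Player 2): min(2, 14) = 2
F (Chance): 1/2·-16 + 1/2·8 = -4
G (Player 1): max(-4, 15) = 15
E (Player 2): min(-4, 15) = -4
Root (Player 1): max(2, -4) = 2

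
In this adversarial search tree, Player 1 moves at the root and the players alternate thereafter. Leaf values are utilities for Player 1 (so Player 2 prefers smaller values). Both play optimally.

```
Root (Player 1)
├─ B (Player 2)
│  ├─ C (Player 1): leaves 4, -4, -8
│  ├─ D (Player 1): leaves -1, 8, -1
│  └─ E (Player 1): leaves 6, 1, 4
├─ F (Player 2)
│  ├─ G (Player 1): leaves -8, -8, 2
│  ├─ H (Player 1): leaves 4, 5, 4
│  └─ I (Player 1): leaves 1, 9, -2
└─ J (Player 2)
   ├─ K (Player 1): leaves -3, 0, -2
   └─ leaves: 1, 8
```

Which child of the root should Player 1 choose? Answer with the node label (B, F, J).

C (Player 1): max(4, -4, -8) = 4
D (Player 1): max(-1, 8, -1) = 8
E (Player 1): max(6, 1, 4) = 6
B (Player 2): min(4, 8, 6) = 4
G (Player 1): max(-8, -8, 2) = 2
H (Player 1): max(4, 5, 4) = 5
I (Player 1): max(1, 9, -2) = 9
F (Player 2): min(2, 5, 9) = 2
K (Player 1): max(-3, 0, -2) = 0
J (Player 2): min(0, 1, 8) = 0
Root (Player 1): max(4, 2, 0) = 4
Player 1 picks the child with the highest value: B (value 4).

B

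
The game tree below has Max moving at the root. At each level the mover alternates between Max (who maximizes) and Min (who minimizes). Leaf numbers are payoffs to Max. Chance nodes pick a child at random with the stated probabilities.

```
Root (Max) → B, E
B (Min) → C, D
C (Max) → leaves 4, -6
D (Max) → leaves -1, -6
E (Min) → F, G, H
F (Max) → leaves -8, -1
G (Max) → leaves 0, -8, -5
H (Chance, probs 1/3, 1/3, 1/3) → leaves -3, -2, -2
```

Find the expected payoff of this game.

-1

C (Max): max(4, -6) = 4
D (Max): max(-1, -6) = -1
B (Min): min(4, -1) = -1
F (Max): max(-8, -1) = -1
G (Max): max(0, -8, -5) = 0
H (Chance): 1/3·-3 + 1/3·-2 + 1/3·-2 = -2.33
E (Min): min(-1, 0, -2.33) = -2.33
Root (Max): max(-1, -2.33) = -1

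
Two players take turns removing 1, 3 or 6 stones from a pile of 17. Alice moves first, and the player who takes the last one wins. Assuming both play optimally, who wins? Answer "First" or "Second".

Positions where the player to move wins (W) vs loses (L):
i:   0  1  2  3  4  5  6  7  8  9 10 11 12 13 14 15 16 17
     L  W  L  W  L  W  W  W  W  L  W  L  W  L  W  W  W  W
Position 17 is W, so the first player wins.

First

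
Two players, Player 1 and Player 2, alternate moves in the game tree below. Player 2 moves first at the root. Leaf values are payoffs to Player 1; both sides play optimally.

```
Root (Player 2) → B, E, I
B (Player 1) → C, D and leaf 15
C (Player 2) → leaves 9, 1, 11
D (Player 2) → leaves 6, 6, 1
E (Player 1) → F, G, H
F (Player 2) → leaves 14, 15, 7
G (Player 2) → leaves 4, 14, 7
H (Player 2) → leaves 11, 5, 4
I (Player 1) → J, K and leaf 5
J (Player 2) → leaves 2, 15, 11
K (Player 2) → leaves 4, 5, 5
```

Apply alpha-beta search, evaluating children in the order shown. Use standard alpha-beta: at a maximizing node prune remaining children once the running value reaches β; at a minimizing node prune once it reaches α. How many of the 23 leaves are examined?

C [α=-∞,β=+∞]: v=1
D [α=1,β=+∞]: v=1
B [α=-∞,β=+∞]: v=15
F [α=-∞,β=15]: v=7
G [α=7,β=15]: v=4 after child 1 ≤ α → α-cutoff, skip 2
H [α=7,β=15]: v=5 after child 2 ≤ α → α-cutoff, skip 1
E [α=-∞,β=15]: v=7
J [α=-∞,β=7]: v=2
K [α=2,β=7]: v=4
I [α=-∞,β=7]: v=5
Root [α=-∞,β=+∞]: v=5
Leaves evaluated: 20 of 23.

20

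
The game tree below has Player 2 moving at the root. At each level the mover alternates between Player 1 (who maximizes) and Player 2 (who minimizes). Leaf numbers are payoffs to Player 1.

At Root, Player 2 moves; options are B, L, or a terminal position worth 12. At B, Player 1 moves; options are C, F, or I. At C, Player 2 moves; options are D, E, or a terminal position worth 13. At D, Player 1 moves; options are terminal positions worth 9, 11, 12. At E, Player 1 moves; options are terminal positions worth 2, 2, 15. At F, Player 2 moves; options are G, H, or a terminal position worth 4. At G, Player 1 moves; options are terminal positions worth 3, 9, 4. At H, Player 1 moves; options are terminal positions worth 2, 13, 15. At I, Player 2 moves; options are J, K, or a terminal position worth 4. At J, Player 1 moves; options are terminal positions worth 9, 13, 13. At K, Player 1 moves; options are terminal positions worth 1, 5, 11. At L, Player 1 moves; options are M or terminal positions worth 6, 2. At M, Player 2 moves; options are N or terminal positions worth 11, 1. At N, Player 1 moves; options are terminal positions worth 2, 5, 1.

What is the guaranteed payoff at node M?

N: max(2, 5, 1) = 5
M: min(5, 11, 1) = 1

1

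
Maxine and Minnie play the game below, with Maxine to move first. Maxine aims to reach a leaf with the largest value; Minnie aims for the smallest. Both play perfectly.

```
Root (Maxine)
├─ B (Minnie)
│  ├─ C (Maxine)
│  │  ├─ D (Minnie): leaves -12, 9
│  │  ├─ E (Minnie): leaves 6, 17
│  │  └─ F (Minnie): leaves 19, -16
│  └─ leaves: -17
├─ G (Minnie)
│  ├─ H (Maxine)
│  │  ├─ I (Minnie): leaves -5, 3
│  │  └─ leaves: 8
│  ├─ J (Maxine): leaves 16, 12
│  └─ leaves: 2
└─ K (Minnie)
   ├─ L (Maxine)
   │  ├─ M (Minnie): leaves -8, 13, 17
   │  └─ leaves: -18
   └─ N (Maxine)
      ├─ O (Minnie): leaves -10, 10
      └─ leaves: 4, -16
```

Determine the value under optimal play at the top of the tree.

D (Minnie): min(-12, 9) = -12
E (Minnie): min(6, 17) = 6
F (Minnie): min(19, -16) = -16
C (Maxine): max(-12, 6, -16) = 6
B (Minnie): min(6, -17) = -17
I (Minnie): min(-5, 3) = -5
H (Maxine): max(-5, 8) = 8
J (Maxine): max(16, 12) = 16
G (Minnie): min(8, 16, 2) = 2
M (Minnie): min(-8, 13, 17) = -8
L (Maxine): max(-8, -18) = -8
O (Minnie): min(-10, 10) = -10
N (Maxine): max(-10, 4, -16) = 4
K (Minnie): min(-8, 4) = -8
Root (Maxine): max(-17, 2, -8) = 2

2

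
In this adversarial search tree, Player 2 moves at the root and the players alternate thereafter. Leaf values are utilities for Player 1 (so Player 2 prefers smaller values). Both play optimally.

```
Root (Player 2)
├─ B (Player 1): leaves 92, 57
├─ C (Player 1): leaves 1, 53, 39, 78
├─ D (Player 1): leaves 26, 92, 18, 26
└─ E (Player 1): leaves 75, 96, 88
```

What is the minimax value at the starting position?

B (Player 1): max(92, 57) = 92
C (Player 1): max(1, 53, 39, 78) = 78
D (Player 1): max(26, 92, 18, 26) = 92
E (Player 1): max(75, 96, 88) = 96
Root (Player 2): min(92, 78, 92, 96) = 78

78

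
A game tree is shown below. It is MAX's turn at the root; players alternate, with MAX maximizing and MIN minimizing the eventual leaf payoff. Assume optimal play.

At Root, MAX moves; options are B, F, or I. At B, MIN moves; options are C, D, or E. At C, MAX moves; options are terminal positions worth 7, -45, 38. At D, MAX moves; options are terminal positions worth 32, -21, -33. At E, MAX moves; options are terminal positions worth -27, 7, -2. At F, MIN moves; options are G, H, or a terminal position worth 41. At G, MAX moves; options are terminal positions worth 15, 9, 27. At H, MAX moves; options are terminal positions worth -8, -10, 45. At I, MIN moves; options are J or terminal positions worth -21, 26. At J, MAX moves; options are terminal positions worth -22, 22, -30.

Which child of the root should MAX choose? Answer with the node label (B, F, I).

C (MAX): max(7, -45, 38) = 38
D (MAX): max(32, -21, -33) = 32
E (MAX): max(-27, 7, -2) = 7
B (MIN): min(38, 32, 7) = 7
G (MAX): max(15, 9, 27) = 27
H (MAX): max(-8, -10, 45) = 45
F (MIN): min(27, 45, 41) = 27
J (MAX): max(-22, 22, -30) = 22
I (MIN): min(22, -21, 26) = -21
Root (MAX): max(7, 27, -21) = 27
MAX picks the child with the highest value: F (value 27).

F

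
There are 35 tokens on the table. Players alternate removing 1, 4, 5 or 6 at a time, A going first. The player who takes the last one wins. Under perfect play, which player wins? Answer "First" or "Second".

W/L table (W = player to move can force a win):
i:   0  1  2  3  4  5  6  7  8  9 10 11 12 13 14 15 16 17 18 19 20 21 22 23 24 25 26 27 28 29 30 31 32 33 34 35
     L  W  L  W  W  W  W  W  W  L  W  L  W  W  W  W  W  W  L  W  L  W  W  W  W  W  W  L  W  L  W  W  W  W  W  W
Position 35 is W, so the first player wins.

First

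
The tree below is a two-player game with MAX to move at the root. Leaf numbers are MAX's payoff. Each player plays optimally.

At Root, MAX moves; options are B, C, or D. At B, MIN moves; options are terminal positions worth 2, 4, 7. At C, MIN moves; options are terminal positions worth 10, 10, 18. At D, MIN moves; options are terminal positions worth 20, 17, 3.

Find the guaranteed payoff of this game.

10

B (MIN): min(2, 4, 7) = 2
C (MIN): min(10, 10, 18) = 10
D (MIN): min(20, 17, 3) = 3
Root (MAX): max(2, 10, 3) = 10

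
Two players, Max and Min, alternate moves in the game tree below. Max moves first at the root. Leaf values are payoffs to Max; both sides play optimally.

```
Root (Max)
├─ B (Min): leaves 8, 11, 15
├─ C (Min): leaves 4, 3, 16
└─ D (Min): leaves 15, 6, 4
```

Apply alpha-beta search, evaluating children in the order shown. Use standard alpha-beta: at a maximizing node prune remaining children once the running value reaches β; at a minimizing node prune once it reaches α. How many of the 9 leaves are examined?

6

B [α=-∞,β=+∞]: v=8
C [α=8,β=+∞]: v=4 after child 1 ≤ α → α-cutoff, skip 2
D [α=8,β=+∞]: v=6 after child 2 ≤ α → α-cutoff, skip 1
Root [α=-∞,β=+∞]: v=8
Leaves evaluated: 6 of 9.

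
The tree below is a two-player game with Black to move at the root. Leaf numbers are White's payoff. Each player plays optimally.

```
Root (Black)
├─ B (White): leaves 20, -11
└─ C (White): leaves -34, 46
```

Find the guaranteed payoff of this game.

B (White): max(20, -11) = 20
C (White): max(-34, 46) = 46
Root (Black): min(20, 46) = 20

20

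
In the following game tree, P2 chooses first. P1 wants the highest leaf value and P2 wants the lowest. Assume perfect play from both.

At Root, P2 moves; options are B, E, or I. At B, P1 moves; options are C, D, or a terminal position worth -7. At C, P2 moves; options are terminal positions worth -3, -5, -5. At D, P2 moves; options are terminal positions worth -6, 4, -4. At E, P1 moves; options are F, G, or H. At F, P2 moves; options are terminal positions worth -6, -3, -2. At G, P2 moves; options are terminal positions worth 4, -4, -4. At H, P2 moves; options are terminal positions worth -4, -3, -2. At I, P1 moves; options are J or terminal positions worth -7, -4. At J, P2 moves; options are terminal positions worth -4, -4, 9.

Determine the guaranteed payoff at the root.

-5

C (P2): min(-3, -5, -5) = -5
D (P2): min(-6, 4, -4) = -6
B (P1): max(-5, -6, -7) = -5
F (P2): min(-6, -3, -2) = -6
G (P2): min(4, -4, -4) = -4
H (P2): min(-4, -3, -2) = -4
E (P1): max(-6, -4, -4) = -4
J (P2): min(-4, -4, 9) = -4
I (P1): max(-4, -7, -4) = -4
Root (P2): min(-5, -4, -4) = -5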